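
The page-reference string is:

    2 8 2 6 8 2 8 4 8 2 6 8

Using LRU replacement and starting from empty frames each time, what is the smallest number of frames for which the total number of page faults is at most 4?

f=1: 12 faults
f=2: 9 faults
f=3: 5 faults
f=4: 4 faults
Smallest f with faults ≤ 4 is 4.

4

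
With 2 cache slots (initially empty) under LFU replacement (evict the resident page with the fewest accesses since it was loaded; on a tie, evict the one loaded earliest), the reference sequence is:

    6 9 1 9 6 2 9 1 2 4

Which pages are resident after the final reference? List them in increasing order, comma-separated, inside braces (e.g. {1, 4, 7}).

6 → miss, frames (6)
9 → miss, frames (6 9)
1 → miss, evict 6, frames (9 1)
9 → hit
6 → miss, evict 1, frames (9 6)
2 → miss, evict 6, frames (9 2)
9 → hit
1 → miss, evict 2, frames (9 1)
2 → miss, evict 1, frames (9 2)
4 → miss, evict 2, frames (9 4)

{4, 9}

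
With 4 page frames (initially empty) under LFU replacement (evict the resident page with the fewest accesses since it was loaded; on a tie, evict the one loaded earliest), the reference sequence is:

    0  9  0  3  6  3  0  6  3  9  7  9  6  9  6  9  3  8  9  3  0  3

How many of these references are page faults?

0 → miss, frames (0)
9 → miss, frames (0 9)
0 → hit
3 → miss, frames (0 9 3)
6 → miss, frames (0 9 3 6)
3 → hit
0 → hit
6 → hit
3 → hit
9 → hit
7 → miss, evict 9, frames (0 3 6 7)
9 → miss, evict 7, frames (0 3 6 9)
6 → hit
9 → hit
6 → hit
9 → hit
3 → hit
8 → miss, evict 0, frames (3 6 9 8)
9 → hit
3 → hit
0 → miss, evict 8, frames (3 6 9 0)
3 → hit
Page faults: 8.

8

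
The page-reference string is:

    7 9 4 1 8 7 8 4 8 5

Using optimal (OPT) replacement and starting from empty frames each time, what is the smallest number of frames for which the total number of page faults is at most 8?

f=1: 10 faults
f=2: 7 faults
f=3: 6 faults
f=4: 6 faults
f=5: 6 faults
f=6: 6 faults
Smallest f with faults ≤ 8 is 2.

2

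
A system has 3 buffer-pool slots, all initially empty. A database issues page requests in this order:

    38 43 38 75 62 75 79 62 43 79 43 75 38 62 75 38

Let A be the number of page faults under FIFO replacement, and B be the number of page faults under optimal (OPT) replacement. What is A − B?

Under FIFO: F F . F F . F . F . . F F F . . → 9 faults.
Under OPT: F F . F F . F . . . . F F . . . → 7 faults.
A − B = 9 − 7 = 2.

2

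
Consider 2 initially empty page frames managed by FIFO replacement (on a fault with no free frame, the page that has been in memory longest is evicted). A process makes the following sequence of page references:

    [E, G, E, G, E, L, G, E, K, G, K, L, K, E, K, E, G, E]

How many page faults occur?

E → miss, frames {E}
G → miss, frames {E,G}
E → hit
G → hit
E → hit
L → miss, evict E, frames {G,L}
G → hit
E → miss, evict G, frames {L,E}
K → miss, evict L, frames {E,K}
G → miss, evict E, frames {K,G}
K → hit
L → miss, evict K, frames {G,L}
K → miss, evict G, frames {L,K}
E → miss, evict L, frames {K,E}
K → hit
E → hit
G → miss, evict K, frames {E,G}
E → hit
Page faults: 10.

10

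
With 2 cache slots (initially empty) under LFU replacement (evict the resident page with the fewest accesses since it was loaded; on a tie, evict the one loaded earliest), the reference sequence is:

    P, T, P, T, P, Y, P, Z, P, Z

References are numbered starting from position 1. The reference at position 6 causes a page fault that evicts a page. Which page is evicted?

pos 1: P → fault, frames {P}
pos 2: T → fault, frames {P,T}
pos 3: P → hit
pos 4: T → hit
pos 5: P → hit
pos 6: Y → fault, evict T, frames {P,Y}
At position 6, page T is evicted.

T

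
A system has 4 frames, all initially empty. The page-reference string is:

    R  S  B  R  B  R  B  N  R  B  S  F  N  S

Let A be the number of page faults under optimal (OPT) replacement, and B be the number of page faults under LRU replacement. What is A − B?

-1

Under OPT: F F F . . . . F . . . F . . → 5 faults.
Under LRU: F F F . . . . F . . . F F . → 6 faults.
A − B = 5 − 6 = -1.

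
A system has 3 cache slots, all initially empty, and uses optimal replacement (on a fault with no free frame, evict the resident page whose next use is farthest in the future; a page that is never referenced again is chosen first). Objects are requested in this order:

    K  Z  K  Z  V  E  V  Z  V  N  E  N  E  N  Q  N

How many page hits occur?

10

K -> miss, frames {K}
Z -> miss, frames {K,Z}
K -> hit
Z -> hit
V -> miss, frames {K,Z,V}
E -> miss, evict K, frames {Z,V,E}
V -> hit
Z -> hit
V -> hit
N -> miss, evict V, frames {Z,E,N}
E -> hit
N -> hit
E -> hit
N -> hit
Q -> miss, evict E, frames {Z,N,Q}
N -> hit
Hits: 10.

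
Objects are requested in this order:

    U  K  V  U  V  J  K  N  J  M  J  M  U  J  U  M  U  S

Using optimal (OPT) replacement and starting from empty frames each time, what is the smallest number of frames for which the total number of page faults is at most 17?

2

f=1: 18 faults
f=2: 10 faults
f=3: 7 faults
f=4: 7 faults
f=5: 7 faults
f=6: 7 faults
f=7: 7 faults
Smallest f with faults ≤ 17 is 2.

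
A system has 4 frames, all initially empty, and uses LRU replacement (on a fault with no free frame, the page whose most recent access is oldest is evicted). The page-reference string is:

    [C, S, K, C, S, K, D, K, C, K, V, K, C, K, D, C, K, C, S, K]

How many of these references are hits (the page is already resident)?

C: fault, frames {C}
S: fault, frames {C,S}
K: fault, frames {C,S,K}
C: hit
S: hit
K: hit
D: fault, frames {C,S,K,D}
K: hit
C: hit
K: hit
V: fault, evict S, frames {D,C,K,V}
K: hit
C: hit
K: hit
D: hit
C: hit
K: hit
C: hit
S: fault, evict V, frames {D,K,C,S}
K: hit
Hits: 14.

14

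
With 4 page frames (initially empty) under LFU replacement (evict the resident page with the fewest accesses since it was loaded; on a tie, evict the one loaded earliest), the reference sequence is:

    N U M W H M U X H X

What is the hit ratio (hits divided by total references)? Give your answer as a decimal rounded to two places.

N → fault, frames (N)
U → fault, frames (N U)
M → fault, frames (N U M)
W → fault, frames (N U M W)
H → fault, evict N, frames (U M W H)
M → hit
U → hit
X → fault, evict W, frames (U M H X)
H → hit
X → hit
Hits: 4 of 10 references → 4/10 = 0.4000.

0.40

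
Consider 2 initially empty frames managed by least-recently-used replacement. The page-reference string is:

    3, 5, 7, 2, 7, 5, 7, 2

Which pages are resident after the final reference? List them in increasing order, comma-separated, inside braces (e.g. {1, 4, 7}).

{2, 7}

3 → miss, frames [3]
5 → miss, frames [3, 5]
7 → miss, evict 3, frames [5, 7]
2 → miss, evict 5, frames [7, 2]
7 → hit
5 → miss, evict 2, frames [7, 5]
7 → hit
2 → miss, evict 5, frames [7, 2]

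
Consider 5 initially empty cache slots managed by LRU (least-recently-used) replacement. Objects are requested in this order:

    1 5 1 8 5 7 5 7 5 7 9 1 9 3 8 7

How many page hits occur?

1: fault, frames (1)
5: fault, frames (1 5)
1: hit
8: fault, frames (5 1 8)
5: hit
7: fault, frames (1 8 5 7)
5: hit
7: hit
5: hit
7: hit
9: fault, frames (1 8 5 7 9)
1: hit
9: hit
3: fault, evict 8, frames (5 7 1 9 3)
8: fault, evict 5, frames (7 1 9 3 8)
7: hit
Hits: 9.

9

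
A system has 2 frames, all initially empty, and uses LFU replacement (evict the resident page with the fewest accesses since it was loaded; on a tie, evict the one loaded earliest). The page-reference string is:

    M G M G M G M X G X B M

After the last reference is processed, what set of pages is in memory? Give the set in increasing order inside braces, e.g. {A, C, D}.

{B, M}

M: miss, frames {M}
G: miss, frames {M,G}
M: hit
G: hit
M: hit
G: hit
M: hit
X: miss, evict G, frames {M,X}
G: miss, evict X, frames {M,G}
X: miss, evict G, frames {M,X}
B: miss, evict X, frames {M,B}
M: hit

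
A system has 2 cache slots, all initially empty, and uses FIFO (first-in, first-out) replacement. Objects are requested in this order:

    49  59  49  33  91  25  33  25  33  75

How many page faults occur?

7

49: miss, frames {49}
59: miss, frames {49,59}
49: hit
33: miss, evict 49, frames {59,33}
91: miss, evict 59, frames {33,91}
25: miss, evict 33, frames {91,25}
33: miss, evict 91, frames {25,33}
25: hit
33: hit
75: miss, evict 25, frames {33,75}
Page faults: 7.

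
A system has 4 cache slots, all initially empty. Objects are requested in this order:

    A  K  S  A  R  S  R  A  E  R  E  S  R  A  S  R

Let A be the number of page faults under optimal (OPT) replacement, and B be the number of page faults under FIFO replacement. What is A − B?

Under OPT: F F F . F . . . F . . . . . . . → 5 faults.
Under FIFO: F F F . F . . . F . . . . F . . → 6 faults.
A − B = 5 − 6 = -1.

-1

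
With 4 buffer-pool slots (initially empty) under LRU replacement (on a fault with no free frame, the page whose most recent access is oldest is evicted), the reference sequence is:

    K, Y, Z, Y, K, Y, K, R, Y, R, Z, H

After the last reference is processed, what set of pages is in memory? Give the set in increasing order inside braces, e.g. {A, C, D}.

K → fault, frames [K]
Y → fault, frames [K, Y]
Z → fault, frames [K, Y, Z]
Y → hit
K → hit
Y → hit
K → hit
R → fault, frames [Z, Y, K, R]
Y → hit
R → hit
Z → hit
H → fault, evict K, frames [Y, R, Z, H]

{H, R, Y, Z}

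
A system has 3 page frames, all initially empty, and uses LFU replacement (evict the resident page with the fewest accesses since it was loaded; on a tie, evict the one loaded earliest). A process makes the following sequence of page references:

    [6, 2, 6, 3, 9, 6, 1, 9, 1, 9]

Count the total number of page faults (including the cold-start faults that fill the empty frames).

6 -> fault, frames [6]
2 -> fault, frames [6, 2]
6 -> hit
3 -> fault, frames [6, 2, 3]
9 -> fault, evict 2, frames [6, 3, 9]
6 -> hit
1 -> fault, evict 3, frames [6, 9, 1]
9 -> hit
1 -> hit
9 -> hit
Page faults: 5.

5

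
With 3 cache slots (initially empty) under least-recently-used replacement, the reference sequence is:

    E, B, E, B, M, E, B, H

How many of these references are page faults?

4

E -> miss, frames [E]
B -> miss, frames [E, B]
E -> hit
B -> hit
M -> miss, frames [E, B, M]
E -> hit
B -> hit
H -> miss, evict M, frames [E, B, H]
Page faults: 4.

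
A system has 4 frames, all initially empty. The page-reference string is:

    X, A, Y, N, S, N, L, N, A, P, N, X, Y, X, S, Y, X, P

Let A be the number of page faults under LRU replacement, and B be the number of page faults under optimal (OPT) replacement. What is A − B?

3

Under LRU: F F F F F . F . F F . F F . F . . F → 12 faults.
Under OPT: F F F F F . F . . F . . F . F . . . → 9 faults.
A − B = 12 − 9 = 3.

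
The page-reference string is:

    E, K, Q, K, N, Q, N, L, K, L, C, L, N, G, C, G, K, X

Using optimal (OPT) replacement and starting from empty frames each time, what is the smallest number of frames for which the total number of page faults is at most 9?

3

f=1: 18 faults
f=2: 11 faults
f=3: 9 faults
f=4: 8 faults
f=5: 8 faults
f=6: 8 faults
f=7: 8 faults
f=8: 8 faults
Smallest f with faults ≤ 9 is 3.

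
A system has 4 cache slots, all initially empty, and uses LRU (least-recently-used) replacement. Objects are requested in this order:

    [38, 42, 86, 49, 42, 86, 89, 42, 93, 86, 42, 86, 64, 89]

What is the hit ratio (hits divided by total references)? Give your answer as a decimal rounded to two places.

38 -> fault, frames {38}
42 -> fault, frames {38,42}
86 -> fault, frames {38,42,86}
49 -> fault, frames {38,42,86,49}
42 -> hit
86 -> hit
89 -> fault, evict 38, frames {49,42,86,89}
42 -> hit
93 -> fault, evict 49, frames {86,89,42,93}
86 -> hit
42 -> hit
86 -> hit
64 -> fault, evict 89, frames {93,42,86,64}
89 -> fault, evict 93, frames {42,86,64,89}
Hits: 6 of 14 references → 6/14 = 0.4286.

0.43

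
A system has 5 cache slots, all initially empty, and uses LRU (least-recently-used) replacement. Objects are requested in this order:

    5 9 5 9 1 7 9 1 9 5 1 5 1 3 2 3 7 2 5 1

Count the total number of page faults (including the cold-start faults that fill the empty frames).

5 -> fault, frames {5}
9 -> fault, frames {5,9}
5 -> hit
9 -> hit
1 -> fault, frames {5,9,1}
7 -> fault, frames {5,9,1,7}
9 -> hit
1 -> hit
9 -> hit
5 -> hit
1 -> hit
5 -> hit
1 -> hit
3 -> fault, frames {7,9,5,1,3}
2 -> fault, evict 7, frames {9,5,1,3,2}
3 -> hit
7 -> fault, evict 9, frames {5,1,2,3,7}
2 -> hit
5 -> hit
1 -> hit
Page faults: 7.

7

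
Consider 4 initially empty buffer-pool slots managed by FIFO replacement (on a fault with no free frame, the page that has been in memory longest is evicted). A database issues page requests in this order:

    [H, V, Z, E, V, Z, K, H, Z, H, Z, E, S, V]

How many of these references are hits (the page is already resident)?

H: miss, frames (H)
V: miss, frames (H V)
Z: miss, frames (H V Z)
E: miss, frames (H V Z E)
V: hit
Z: hit
K: miss, evict H, frames (V Z E K)
H: miss, evict V, frames (Z E K H)
Z: hit
H: hit
Z: hit
E: hit
S: miss, evict Z, frames (E K H S)
V: miss, evict E, frames (K H S V)
Hits: 6.

6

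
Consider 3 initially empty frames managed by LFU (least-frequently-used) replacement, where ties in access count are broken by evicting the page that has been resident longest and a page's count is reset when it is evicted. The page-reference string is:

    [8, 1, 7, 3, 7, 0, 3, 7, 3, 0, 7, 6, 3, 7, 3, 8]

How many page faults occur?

7

8 → fault, frames {8}
1 → fault, frames {8,1}
7 → fault, frames {8,1,7}
3 → fault, evict 8, frames {1,7,3}
7 → hit
0 → fault, evict 1, frames {7,3,0}
3 → hit
7 → hit
3 → hit
0 → hit
7 → hit
6 → fault, evict 0, frames {7,3,6}
3 → hit
7 → hit
3 → hit
8 → fault, evict 6, frames {7,3,8}
Page faults: 7.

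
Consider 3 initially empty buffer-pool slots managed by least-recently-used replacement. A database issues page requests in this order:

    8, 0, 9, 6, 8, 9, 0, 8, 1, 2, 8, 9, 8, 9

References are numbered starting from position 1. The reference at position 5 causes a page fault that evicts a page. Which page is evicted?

pos 1: 8 → fault, frames {8}
pos 2: 0 → fault, frames {8,0}
pos 3: 9 → fault, frames {8,0,9}
pos 4: 6 → fault, evict 8, frames {0,9,6}
pos 5: 8 → fault, evict 0, frames {9,6,8}
At position 5, page 0 is evicted.

0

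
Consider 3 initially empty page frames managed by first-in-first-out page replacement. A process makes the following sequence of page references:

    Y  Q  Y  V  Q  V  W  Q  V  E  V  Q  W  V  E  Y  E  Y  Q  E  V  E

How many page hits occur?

11

Y: fault, frames [Y]
Q: fault, frames [Y, Q]
Y: hit
V: fault, frames [Y, Q, V]
Q: hit
V: hit
W: fault, evict Y, frames [Q, V, W]
Q: hit
V: hit
E: fault, evict Q, frames [V, W, E]
V: hit
Q: fault, evict V, frames [W, E, Q]
W: hit
V: fault, evict W, frames [E, Q, V]
E: hit
Y: fault, evict E, frames [Q, V, Y]
E: fault, evict Q, frames [V, Y, E]
Y: hit
Q: fault, evict V, frames [Y, E, Q]
E: hit
V: fault, evict Y, frames [E, Q, V]
E: hit
Hits: 11.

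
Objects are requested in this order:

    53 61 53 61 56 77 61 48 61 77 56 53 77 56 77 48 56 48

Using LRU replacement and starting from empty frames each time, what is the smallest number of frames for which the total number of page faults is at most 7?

4

f=1: 18 faults
f=2: 13 faults
f=3: 8 faults
f=4: 7 faults
f=5: 5 faults
Smallest f with faults ≤ 7 is 4.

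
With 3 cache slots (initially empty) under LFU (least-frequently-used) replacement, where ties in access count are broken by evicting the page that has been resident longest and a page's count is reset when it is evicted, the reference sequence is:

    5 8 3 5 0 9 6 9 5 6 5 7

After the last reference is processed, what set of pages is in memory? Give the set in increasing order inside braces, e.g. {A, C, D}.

{5, 6, 7}

5: miss, frames (5)
8: miss, frames (5 8)
3: miss, frames (5 8 3)
5: hit
0: miss, evict 8, frames (5 3 0)
9: miss, evict 3, frames (5 0 9)
6: miss, evict 0, frames (5 9 6)
9: hit
5: hit
6: hit
5: hit
7: miss, evict 9, frames (5 6 7)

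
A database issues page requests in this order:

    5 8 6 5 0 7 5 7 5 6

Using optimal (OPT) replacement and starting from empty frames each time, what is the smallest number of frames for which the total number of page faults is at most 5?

3

f=1: 10 faults
f=2: 6 faults
f=3: 5 faults
f=4: 5 faults
f=5: 5 faults
Smallest f with faults ≤ 5 is 3.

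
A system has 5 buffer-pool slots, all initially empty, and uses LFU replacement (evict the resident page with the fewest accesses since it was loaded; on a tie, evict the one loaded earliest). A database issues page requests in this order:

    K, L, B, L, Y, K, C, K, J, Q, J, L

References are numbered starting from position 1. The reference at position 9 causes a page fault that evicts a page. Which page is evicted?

pos 1: K → fault, frames (K)
pos 2: L → fault, frames (K L)
pos 3: B → fault, frames (K L B)
pos 4: L → hit
pos 5: Y → fault, frames (K L B Y)
pos 6: K → hit
pos 7: C → fault, frames (K L B Y C)
pos 8: K → hit
pos 9: J → fault, evict B, frames (K L Y C J)
At position 9, page B is evicted.

B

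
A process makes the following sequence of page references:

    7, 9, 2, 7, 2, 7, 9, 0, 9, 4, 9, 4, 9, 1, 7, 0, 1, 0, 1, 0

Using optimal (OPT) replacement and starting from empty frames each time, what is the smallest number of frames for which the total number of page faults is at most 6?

4

f=1: 20 faults
f=2: 9 faults
f=3: 7 faults
f=4: 6 faults
f=5: 6 faults
f=6: 6 faults
Smallest f with faults ≤ 6 is 4.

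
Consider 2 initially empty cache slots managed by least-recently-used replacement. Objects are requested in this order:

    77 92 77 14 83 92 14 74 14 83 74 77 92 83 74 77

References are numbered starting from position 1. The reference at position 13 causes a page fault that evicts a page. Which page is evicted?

74

pos 1: 77 -> fault, frames (77)
pos 2: 92 -> fault, frames (77 92)
pos 3: 77 -> hit
pos 4: 14 -> fault, evict 92, frames (77 14)
pos 5: 83 -> fault, evict 77, frames (14 83)
pos 6: 92 -> fault, evict 14, frames (83 92)
pos 7: 14 -> fault, evict 83, frames (92 14)
pos 8: 74 -> fault, evict 92, frames (14 74)
pos 9: 14 -> hit
pos 10: 83 -> fault, evict 74, frames (14 83)
pos 11: 74 -> fault, evict 14, frames (83 74)
pos 12: 77 -> fault, evict 83, frames (74 77)
pos 13: 92 -> fault, evict 74, frames (77 92)
At position 13, page 74 is evicted.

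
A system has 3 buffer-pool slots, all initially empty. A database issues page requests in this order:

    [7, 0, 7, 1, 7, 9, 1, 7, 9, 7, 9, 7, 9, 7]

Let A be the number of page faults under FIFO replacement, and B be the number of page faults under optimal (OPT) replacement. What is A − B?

1

Under FIFO: F F . F . F . F . . . . . . → 5 faults.
Under OPT: F F . F . F . . . . . . . . → 4 faults.
A − B = 5 − 4 = 1.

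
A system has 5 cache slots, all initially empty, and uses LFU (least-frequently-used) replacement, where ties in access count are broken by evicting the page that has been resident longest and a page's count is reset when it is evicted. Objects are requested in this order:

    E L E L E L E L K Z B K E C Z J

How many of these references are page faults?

8

E: fault, frames (E)
L: fault, frames (E L)
E: hit
L: hit
E: hit
L: hit
E: hit
L: hit
K: fault, frames (E L K)
Z: fault, frames (E L K Z)
B: fault, frames (E L K Z B)
K: hit
E: hit
C: fault, evict Z, frames (E L K B C)
Z: fault, evict B, frames (E L K C Z)
J: fault, evict C, frames (E L K Z J)
Page faults: 8.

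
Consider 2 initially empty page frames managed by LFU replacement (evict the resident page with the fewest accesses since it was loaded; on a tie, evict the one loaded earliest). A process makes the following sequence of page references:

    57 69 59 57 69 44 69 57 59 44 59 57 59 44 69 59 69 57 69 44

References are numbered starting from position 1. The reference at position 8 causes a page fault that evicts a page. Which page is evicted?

44

pos 1: 57 → miss, frames [57]
pos 2: 69 → miss, frames [57, 69]
pos 3: 59 → miss, evict 57, frames [69, 59]
pos 4: 57 → miss, evict 69, frames [59, 57]
pos 5: 69 → miss, evict 59, frames [57, 69]
pos 6: 44 → miss, evict 57, frames [69, 44]
pos 7: 69 → hit
pos 8: 57 → miss, evict 44, frames [69, 57]
At position 8, page 44 is evicted.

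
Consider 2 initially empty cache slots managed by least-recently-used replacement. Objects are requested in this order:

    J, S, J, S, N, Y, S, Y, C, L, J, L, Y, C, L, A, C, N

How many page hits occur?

J → fault, frames [J]
S → fault, frames [J, S]
J → hit
S → hit
N → fault, evict J, frames [S, N]
Y → fault, evict S, frames [N, Y]
S → fault, evict N, frames [Y, S]
Y → hit
C → fault, evict S, frames [Y, C]
L → fault, evict Y, frames [C, L]
J → fault, evict C, frames [L, J]
L → hit
Y → fault, evict J, frames [L, Y]
C → fault, evict L, frames [Y, C]
L → fault, evict Y, frames [C, L]
A → fault, evict C, frames [L, A]
C → fault, evict L, frames [A, C]
N → fault, evict A, frames [C, N]
Hits: 4.

4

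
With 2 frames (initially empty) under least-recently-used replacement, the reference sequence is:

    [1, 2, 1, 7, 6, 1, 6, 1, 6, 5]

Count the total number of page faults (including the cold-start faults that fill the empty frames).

6

1 → fault, frames {1}
2 → fault, frames {1,2}
1 → hit
7 → fault, evict 2, frames {1,7}
6 → fault, evict 1, frames {7,6}
1 → fault, evict 7, frames {6,1}
6 → hit
1 → hit
6 → hit
5 → fault, evict 1, frames {6,5}
Page faults: 6.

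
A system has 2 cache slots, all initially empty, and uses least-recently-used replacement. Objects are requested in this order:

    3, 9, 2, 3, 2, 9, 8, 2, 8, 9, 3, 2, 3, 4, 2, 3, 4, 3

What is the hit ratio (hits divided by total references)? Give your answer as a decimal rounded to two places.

3: fault, frames (3)
9: fault, frames (3 9)
2: fault, evict 3, frames (9 2)
3: fault, evict 9, frames (2 3)
2: hit
9: fault, evict 3, frames (2 9)
8: fault, evict 2, frames (9 8)
2: fault, evict 9, frames (8 2)
8: hit
9: fault, evict 2, frames (8 9)
3: fault, evict 8, frames (9 3)
2: fault, evict 9, frames (3 2)
3: hit
4: fault, evict 2, frames (3 4)
2: fault, evict 3, frames (4 2)
3: fault, evict 4, frames (2 3)
4: fault, evict 2, frames (3 4)
3: hit
Hits: 4 of 18 references → 4/18 = 0.2222.

0.22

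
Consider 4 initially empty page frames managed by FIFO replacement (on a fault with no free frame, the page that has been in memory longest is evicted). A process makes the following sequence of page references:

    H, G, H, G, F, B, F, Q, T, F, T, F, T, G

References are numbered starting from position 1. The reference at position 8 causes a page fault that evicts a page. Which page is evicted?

pos 1: H → miss, frames [H]
pos 2: G → miss, frames [H, G]
pos 3: H → hit
pos 4: G → hit
pos 5: F → miss, frames [H, G, F]
pos 6: B → miss, frames [H, G, F, B]
pos 7: F → hit
pos 8: Q → miss, evict H, frames [G, F, B, Q]
At position 8, page H is evicted.

H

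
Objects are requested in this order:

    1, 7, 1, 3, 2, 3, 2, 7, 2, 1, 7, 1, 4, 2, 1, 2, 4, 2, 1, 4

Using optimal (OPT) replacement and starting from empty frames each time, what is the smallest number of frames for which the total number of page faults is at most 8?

3

f=1: 20 faults
f=2: 10 faults
f=3: 6 faults
f=4: 5 faults
f=5: 5 faults
Smallest f with faults ≤ 8 is 3.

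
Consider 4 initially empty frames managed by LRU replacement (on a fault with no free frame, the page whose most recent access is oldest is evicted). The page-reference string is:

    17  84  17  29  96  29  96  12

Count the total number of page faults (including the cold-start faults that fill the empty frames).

5

17 -> fault, frames (17)
84 -> fault, frames (17 84)
17 -> hit
29 -> fault, frames (84 17 29)
96 -> fault, frames (84 17 29 96)
29 -> hit
96 -> hit
12 -> fault, evict 84, frames (17 29 96 12)
Page faults: 5.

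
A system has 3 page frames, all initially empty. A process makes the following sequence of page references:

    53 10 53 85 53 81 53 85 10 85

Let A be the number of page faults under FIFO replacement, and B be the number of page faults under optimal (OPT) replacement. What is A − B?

2

Under FIFO: F F . F . F F . F F → 7 faults.
Under OPT: F F . F . F . . F . → 5 faults.
A − B = 7 − 5 = 2.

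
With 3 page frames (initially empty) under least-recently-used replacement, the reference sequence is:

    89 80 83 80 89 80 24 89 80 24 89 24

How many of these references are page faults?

4

89 → fault, frames (89)
80 → fault, frames (89 80)
83 → fault, frames (89 80 83)
80 → hit
89 → hit
80 → hit
24 → fault, evict 83, frames (89 80 24)
89 → hit
80 → hit
24 → hit
89 → hit
24 → hit
Page faults: 4.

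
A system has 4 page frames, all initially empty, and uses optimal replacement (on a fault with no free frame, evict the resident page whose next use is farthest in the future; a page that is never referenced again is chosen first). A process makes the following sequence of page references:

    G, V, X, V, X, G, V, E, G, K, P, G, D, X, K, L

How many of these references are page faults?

8

G -> miss, frames {G}
V -> miss, frames {G,V}
X -> miss, frames {G,V,X}
V -> hit
X -> hit
G -> hit
V -> hit
E -> miss, frames {G,V,X,E}
G -> hit
K -> miss, evict E, frames {G,V,X,K}
P -> miss, evict V, frames {G,X,K,P}
G -> hit
D -> miss, evict P, frames {G,X,K,D}
X -> hit
K -> hit
L -> miss, evict D, frames {G,X,K,L}
Page faults: 8.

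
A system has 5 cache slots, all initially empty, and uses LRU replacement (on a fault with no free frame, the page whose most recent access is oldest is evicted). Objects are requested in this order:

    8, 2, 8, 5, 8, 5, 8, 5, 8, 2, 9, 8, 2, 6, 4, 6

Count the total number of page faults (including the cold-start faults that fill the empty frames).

8 -> fault, frames {8}
2 -> fault, frames {8,2}
8 -> hit
5 -> fault, frames {2,8,5}
8 -> hit
5 -> hit
8 -> hit
5 -> hit
8 -> hit
2 -> hit
9 -> fault, frames {5,8,2,9}
8 -> hit
2 -> hit
6 -> fault, frames {5,9,8,2,6}
4 -> fault, evict 5, frames {9,8,2,6,4}
6 -> hit
Page faults: 6.

6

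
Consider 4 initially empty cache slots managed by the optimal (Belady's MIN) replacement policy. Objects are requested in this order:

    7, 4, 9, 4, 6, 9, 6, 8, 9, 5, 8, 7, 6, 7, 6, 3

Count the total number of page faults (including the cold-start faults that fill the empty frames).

7

7 -> fault, frames (7)
4 -> fault, frames (7 4)
9 -> fault, frames (7 4 9)
4 -> hit
6 -> fault, frames (7 4 9 6)
9 -> hit
6 -> hit
8 -> fault, evict 4, frames (7 9 6 8)
9 -> hit
5 -> fault, evict 9, frames (7 6 8 5)
8 -> hit
7 -> hit
6 -> hit
7 -> hit
6 -> hit
3 -> fault, evict 5, frames (7 6 8 3)
Page faults: 7.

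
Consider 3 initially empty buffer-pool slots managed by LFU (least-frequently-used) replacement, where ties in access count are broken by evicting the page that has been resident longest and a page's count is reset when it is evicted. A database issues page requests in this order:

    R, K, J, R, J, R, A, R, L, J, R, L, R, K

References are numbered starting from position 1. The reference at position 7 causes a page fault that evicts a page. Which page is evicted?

pos 1: R -> fault, frames [R]
pos 2: K -> fault, frames [R, K]
pos 3: J -> fault, frames [R, K, J]
pos 4: R -> hit
pos 5: J -> hit
pos 6: R -> hit
pos 7: A -> fault, evict K, frames [R, J, A]
At position 7, page K is evicted.

K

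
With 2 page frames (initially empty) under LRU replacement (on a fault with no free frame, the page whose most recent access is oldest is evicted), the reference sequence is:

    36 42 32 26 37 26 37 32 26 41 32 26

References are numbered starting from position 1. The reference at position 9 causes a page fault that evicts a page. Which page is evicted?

pos 1: 36 -> miss, frames [36]
pos 2: 42 -> miss, frames [36, 42]
pos 3: 32 -> miss, evict 36, frames [42, 32]
pos 4: 26 -> miss, evict 42, frames [32, 26]
pos 5: 37 -> miss, evict 32, frames [26, 37]
pos 6: 26 -> hit
pos 7: 37 -> hit
pos 8: 32 -> miss, evict 26, frames [37, 32]
pos 9: 26 -> miss, evict 37, frames [32, 26]
At position 9, page 37 is evicted.

37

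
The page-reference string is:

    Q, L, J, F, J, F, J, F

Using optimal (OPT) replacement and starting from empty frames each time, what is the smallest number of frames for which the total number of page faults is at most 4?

2

f=1: 8 faults
f=2: 4 faults
f=3: 4 faults
f=4: 4 faults
Smallest f with faults ≤ 4 is 2.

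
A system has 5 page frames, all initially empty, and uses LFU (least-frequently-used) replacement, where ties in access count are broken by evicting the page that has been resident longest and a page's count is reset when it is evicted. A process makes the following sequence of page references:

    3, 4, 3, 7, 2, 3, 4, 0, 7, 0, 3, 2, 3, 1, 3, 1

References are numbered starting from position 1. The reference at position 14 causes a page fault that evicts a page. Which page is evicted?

pos 1: 3 -> fault, frames [3]
pos 2: 4 -> fault, frames [3, 4]
pos 3: 3 -> hit
pos 4: 7 -> fault, frames [3, 4, 7]
pos 5: 2 -> fault, frames [3, 4, 7, 2]
pos 6: 3 -> hit
pos 7: 4 -> hit
pos 8: 0 -> fault, frames [3, 4, 7, 2, 0]
pos 9: 7 -> hit
pos 10: 0 -> hit
pos 11: 3 -> hit
pos 12: 2 -> hit
pos 13: 3 -> hit
pos 14: 1 -> fault, evict 4, frames [3, 7, 2, 0, 1]
At position 14, page 4 is evicted.

4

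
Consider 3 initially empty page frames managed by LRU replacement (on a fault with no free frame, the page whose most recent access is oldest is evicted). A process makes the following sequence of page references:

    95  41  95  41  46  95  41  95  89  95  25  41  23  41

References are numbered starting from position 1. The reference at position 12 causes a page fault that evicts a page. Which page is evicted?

89

pos 1: 95: miss, frames {95}
pos 2: 41: miss, frames {95,41}
pos 3: 95: hit
pos 4: 41: hit
pos 5: 46: miss, frames {95,41,46}
pos 6: 95: hit
pos 7: 41: hit
pos 8: 95: hit
pos 9: 89: miss, evict 46, frames {41,95,89}
pos 10: 95: hit
pos 11: 25: miss, evict 41, frames {89,95,25}
pos 12: 41: miss, evict 89, frames {95,25,41}
At position 12, page 89 is evicted.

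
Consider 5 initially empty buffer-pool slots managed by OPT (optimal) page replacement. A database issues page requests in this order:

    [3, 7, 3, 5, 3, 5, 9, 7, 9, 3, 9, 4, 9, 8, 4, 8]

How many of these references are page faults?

6

3: fault, frames [3]
7: fault, frames [3, 7]
3: hit
5: fault, frames [3, 7, 5]
3: hit
5: hit
9: fault, frames [3, 7, 5, 9]
7: hit
9: hit
3: hit
9: hit
4: fault, frames [3, 7, 5, 9, 4]
9: hit
8: fault, evict 9, frames [3, 7, 5, 4, 8]
4: hit
8: hit
Page faults: 6.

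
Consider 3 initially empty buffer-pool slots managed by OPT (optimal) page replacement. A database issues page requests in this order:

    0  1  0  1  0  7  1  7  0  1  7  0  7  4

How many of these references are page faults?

0 → miss, frames (0)
1 → miss, frames (0 1)
0 → hit
1 → hit
0 → hit
7 → miss, frames (0 1 7)
1 → hit
7 → hit
0 → hit
1 → hit
7 → hit
0 → hit
7 → hit
4 → miss, evict 7, frames (0 1 4)
Page faults: 4.

4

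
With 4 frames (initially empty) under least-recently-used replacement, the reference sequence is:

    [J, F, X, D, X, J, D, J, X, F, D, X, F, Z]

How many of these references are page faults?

J → miss, frames (J)
F → miss, frames (J F)
X → miss, frames (J F X)
D → miss, frames (J F X D)
X → hit
J → hit
D → hit
J → hit
X → hit
F → hit
D → hit
X → hit
F → hit
Z → miss, evict J, frames (D X F Z)
Page faults: 5.

5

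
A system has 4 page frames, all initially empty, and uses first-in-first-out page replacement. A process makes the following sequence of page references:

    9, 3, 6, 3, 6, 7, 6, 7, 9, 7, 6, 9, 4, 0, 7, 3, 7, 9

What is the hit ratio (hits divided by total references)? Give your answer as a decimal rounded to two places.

0.56

9 → miss, frames (9)
3 → miss, frames (9 3)
6 → miss, frames (9 3 6)
3 → hit
6 → hit
7 → miss, frames (9 3 6 7)
6 → hit
7 → hit
9 → hit
7 → hit
6 → hit
9 → hit
4 → miss, evict 9, frames (3 6 7 4)
0 → miss, evict 3, frames (6 7 4 0)
7 → hit
3 → miss, evict 6, frames (7 4 0 3)
7 → hit
9 → miss, evict 7, frames (4 0 3 9)
Hits: 10 of 18 references → 10/18 = 0.5556.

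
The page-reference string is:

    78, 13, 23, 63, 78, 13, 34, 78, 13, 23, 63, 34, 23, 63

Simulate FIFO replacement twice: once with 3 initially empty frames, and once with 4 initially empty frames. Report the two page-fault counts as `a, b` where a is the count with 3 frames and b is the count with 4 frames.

3 frames: F F F F F F F . . F F . . . → 9 faults.
4 frames: F F F F . . F F F F F F . . → 10 faults.
10 > 9: adding a frame increased faults — Belady's anomaly.

9, 10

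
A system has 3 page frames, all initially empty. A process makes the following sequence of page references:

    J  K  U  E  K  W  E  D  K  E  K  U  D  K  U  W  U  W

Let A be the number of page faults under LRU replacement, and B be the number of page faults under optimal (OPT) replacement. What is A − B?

2

Under LRU: F F F F . F . F F . . F F . . F . . → 10 faults.
Under OPT: F F F F . F . F . . . F . . . F . . → 8 faults.
A − B = 10 − 8 = 2.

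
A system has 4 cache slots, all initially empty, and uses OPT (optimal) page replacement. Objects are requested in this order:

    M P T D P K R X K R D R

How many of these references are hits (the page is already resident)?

M -> miss, frames {M}
P -> miss, frames {M,P}
T -> miss, frames {M,P,T}
D -> miss, frames {M,P,T,D}
P -> hit
K -> miss, evict T, frames {M,P,D,K}
R -> miss, evict P, frames {M,D,K,R}
X -> miss, evict M, frames {D,K,R,X}
K -> hit
R -> hit
D -> hit
R -> hit
Hits: 5.

5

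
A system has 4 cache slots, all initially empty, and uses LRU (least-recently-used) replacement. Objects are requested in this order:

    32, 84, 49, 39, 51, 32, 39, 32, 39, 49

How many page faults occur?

6

32 → miss, frames (32)
84 → miss, frames (32 84)
49 → miss, frames (32 84 49)
39 → miss, frames (32 84 49 39)
51 → miss, evict 32, frames (84 49 39 51)
32 → miss, evict 84, frames (49 39 51 32)
39 → hit
32 → hit
39 → hit
49 → hit
Page faults: 6.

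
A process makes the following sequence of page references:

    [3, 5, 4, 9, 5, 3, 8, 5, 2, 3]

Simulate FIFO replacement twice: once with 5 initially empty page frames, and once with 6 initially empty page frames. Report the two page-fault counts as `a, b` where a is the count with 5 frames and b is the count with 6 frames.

5 frames: F F F F . . F . F F → 7 faults.
6 frames: F F F F . . F . F . → 6 faults.
6 < 7: adding a frame reduced faults, as is typical.

7, 6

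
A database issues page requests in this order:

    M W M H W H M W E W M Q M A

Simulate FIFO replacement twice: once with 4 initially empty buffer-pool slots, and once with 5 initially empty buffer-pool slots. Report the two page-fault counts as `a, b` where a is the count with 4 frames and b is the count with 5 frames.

7, 6

4 frames: F F . F . . . . F . . F F F → 7 faults.
5 frames: F F . F . . . . F . . F . F → 6 faults.
6 < 7: adding a frame reduced faults, as is typical.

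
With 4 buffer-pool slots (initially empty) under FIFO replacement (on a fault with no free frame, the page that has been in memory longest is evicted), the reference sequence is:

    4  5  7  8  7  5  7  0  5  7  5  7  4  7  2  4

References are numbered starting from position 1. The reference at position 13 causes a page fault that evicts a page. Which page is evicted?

pos 1: 4 -> fault, frames {4}
pos 2: 5 -> fault, frames {4,5}
pos 3: 7 -> fault, frames {4,5,7}
pos 4: 8 -> fault, frames {4,5,7,8}
pos 5: 7 -> hit
pos 6: 5 -> hit
pos 7: 7 -> hit
pos 8: 0 -> fault, evict 4, frames {5,7,8,0}
pos 9: 5 -> hit
pos 10: 7 -> hit
pos 11: 5 -> hit
pos 12: 7 -> hit
pos 13: 4 -> fault, evict 5, frames {7,8,0,4}
At position 13, page 5 is evicted.

5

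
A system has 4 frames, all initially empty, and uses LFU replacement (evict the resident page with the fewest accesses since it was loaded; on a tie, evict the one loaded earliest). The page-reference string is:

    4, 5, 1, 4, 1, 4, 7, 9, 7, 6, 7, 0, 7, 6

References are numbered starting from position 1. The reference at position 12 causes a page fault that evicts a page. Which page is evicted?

6

pos 1: 4 → miss, frames {4}
pos 2: 5 → miss, frames {4,5}
pos 3: 1 → miss, frames {4,5,1}
pos 4: 4 → hit
pos 5: 1 → hit
pos 6: 4 → hit
pos 7: 7 → miss, frames {4,5,1,7}
pos 8: 9 → miss, evict 5, frames {4,1,7,9}
pos 9: 7 → hit
pos 10: 6 → miss, evict 9, frames {4,1,7,6}
pos 11: 7 → hit
pos 12: 0 → miss, evict 6, frames {4,1,7,0}
At position 12, page 6 is evicted.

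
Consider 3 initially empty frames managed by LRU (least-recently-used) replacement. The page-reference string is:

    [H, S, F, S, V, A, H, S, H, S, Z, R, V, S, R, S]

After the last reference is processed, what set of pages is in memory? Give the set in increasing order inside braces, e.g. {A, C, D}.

H -> fault, frames (H)
S -> fault, frames (H S)
F -> fault, frames (H S F)
S -> hit
V -> fault, evict H, frames (F S V)
A -> fault, evict F, frames (S V A)
H -> fault, evict S, frames (V A H)
S -> fault, evict V, frames (A H S)
H -> hit
S -> hit
Z -> fault, evict A, frames (H S Z)
R -> fault, evict H, frames (S Z R)
V -> fault, evict S, frames (Z R V)
S -> fault, evict Z, frames (R V S)
R -> hit
S -> hit

{R, S, V}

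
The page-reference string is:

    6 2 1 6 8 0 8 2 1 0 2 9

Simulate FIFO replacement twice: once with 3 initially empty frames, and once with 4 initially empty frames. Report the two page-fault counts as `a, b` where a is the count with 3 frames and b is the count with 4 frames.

3 frames: F F F . F F . F F . . F → 8 faults.
4 frames: F F F . F F . . . . . F → 6 faults.
6 < 8: adding a frame reduced faults, as is typical.

8, 6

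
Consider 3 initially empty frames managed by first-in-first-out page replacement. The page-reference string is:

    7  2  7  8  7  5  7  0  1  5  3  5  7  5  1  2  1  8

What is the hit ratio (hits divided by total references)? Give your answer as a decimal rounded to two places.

7 -> miss, frames (7)
2 -> miss, frames (7 2)
7 -> hit
8 -> miss, frames (7 2 8)
7 -> hit
5 -> miss, evict 7, frames (2 8 5)
7 -> miss, evict 2, frames (8 5 7)
0 -> miss, evict 8, frames (5 7 0)
1 -> miss, evict 5, frames (7 0 1)
5 -> miss, evict 7, frames (0 1 5)
3 -> miss, evict 0, frames (1 5 3)
5 -> hit
7 -> miss, evict 1, frames (5 3 7)
5 -> hit
1 -> miss, evict 5, frames (3 7 1)
2 -> miss, evict 3, frames (7 1 2)
1 -> hit
8 -> miss, evict 7, frames (1 2 8)
Hits: 5 of 18 references → 5/18 = 0.2778.

0.28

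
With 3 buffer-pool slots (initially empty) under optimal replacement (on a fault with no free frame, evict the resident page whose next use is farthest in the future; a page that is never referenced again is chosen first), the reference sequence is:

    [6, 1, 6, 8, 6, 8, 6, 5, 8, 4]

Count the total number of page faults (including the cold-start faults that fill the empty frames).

5

6 → miss, frames {6}
1 → miss, frames {6,1}
6 → hit
8 → miss, frames {6,1,8}
6 → hit
8 → hit
6 → hit
5 → miss, evict 1, frames {6,8,5}
8 → hit
4 → miss, evict 5, frames {6,8,4}
Page faults: 5.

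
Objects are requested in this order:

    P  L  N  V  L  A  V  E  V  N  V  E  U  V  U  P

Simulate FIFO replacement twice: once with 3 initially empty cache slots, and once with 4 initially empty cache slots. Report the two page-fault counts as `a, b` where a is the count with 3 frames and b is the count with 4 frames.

3 frames: F F F F . F . F . F F . F . . F → 10 faults.
4 frames: F F F F . F . F . . . . F . . F → 8 faults.
8 < 10: adding a frame reduced faults, as is typical.

10, 8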